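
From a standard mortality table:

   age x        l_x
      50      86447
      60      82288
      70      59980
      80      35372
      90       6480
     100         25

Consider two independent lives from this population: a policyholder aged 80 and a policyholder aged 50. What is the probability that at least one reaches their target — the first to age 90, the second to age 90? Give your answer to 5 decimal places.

0.24442

p₁ = l_90/l_80 = 6480/35372 = 0.183196; p₂ = l_90/l_50 = 6480/86447 = 0.074959.
P(at least one) = 1 − (1−p₁)(1−p₂) = 1 − 0.816804 × 0.925041 = 0.244423.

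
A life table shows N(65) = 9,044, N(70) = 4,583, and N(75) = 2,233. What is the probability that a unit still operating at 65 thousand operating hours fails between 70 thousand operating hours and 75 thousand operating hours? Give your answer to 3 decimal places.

0.260

This is the probability of reaching 70 but not 75, conditional on being operational at 65: (N(70) − N(75)) / N(65).
= (4,583 − 2,233) / 9,044 = 2,350 / 9,044 = 0.259841.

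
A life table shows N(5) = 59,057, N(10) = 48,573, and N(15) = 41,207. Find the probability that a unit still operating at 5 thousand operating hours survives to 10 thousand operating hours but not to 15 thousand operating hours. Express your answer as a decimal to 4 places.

This is the probability of reaching 10 but not 15, conditional on being operational at 5: (N(10) − N(15)) / N(5).
= (48,573 − 41,207) / 59,057 = 7,366 / 59,057 = 0.124727.

0.1247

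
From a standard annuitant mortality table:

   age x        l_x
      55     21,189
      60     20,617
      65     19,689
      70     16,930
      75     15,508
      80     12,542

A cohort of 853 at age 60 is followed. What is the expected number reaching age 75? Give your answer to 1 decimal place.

The relevant probability is 15,508/20,617 = 0.752195.
Expected number = 853 × 0.752195 = 641.6.

641.6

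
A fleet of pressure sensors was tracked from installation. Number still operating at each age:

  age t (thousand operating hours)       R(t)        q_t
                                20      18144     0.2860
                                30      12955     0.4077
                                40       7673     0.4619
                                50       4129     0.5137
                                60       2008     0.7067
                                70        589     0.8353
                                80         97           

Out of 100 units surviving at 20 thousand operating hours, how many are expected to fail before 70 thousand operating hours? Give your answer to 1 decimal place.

96.8

The relevant probability is 1 − 589/18144 = 0.967537.
Expected number = 100 × 0.967537 = 96.8.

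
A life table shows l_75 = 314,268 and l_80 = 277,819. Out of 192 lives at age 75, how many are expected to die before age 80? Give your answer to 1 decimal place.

The relevant probability is 1 − 277,819/314,268 = 0.115981.
Expected number = 192 × 0.115981 = 22.3.

22.3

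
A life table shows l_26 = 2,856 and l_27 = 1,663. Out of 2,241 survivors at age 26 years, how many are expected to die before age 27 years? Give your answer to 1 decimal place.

The relevant probability is 1 − 1,663/2,856 = 0.417717.
Expected number = 2,241 × 0.417717 = 936.1.

936.1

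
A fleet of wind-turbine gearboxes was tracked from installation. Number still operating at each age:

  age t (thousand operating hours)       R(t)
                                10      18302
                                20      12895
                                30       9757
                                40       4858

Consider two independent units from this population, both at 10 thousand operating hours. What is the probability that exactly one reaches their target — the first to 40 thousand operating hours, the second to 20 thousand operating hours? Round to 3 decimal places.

0.596

p₁ = R(40)/R(10) = 4858/18302 = 0.265435; p₂ = R(20)/R(10) = 12895/18302 = 0.704568.
P(exactly one) = p₁(1−p₂) + (1−p₁)p₂ = 0.078418 + 0.517551 = 0.595969.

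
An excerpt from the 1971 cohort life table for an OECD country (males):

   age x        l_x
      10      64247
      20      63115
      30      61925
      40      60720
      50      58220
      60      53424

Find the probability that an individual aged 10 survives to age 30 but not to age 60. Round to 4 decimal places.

We want 20|30q10 = (l_30 − l_60)/l_10.
This is the probability of reaching 30 but not 60, conditional on being alive at 10: (l_30 − l_60) / l_10.
= (61925 − 53424) / 64247 = 8501 / 64247 = 0.132317.

0.1323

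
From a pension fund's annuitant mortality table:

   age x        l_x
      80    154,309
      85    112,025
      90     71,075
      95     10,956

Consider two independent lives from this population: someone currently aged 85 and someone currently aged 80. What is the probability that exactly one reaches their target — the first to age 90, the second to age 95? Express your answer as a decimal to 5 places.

0.61536

p₁ = l_90/l_85 = 71,075/112,025 = 0.634457; p₂ = l_95/l_80 = 10,956/154,309 = 0.071000.
P(exactly one) = p₁(1−p₂) + (1−p₁)p₂ = 0.589411 + 0.025954 = 0.615364.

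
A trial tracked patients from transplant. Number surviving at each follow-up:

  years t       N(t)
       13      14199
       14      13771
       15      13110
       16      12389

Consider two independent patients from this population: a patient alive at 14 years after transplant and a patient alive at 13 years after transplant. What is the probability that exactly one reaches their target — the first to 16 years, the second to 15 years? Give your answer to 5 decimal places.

0.16166

p₁ = N(16)/N(14) = 12389/13771 = 0.899644; p₂ = N(15)/N(13) = 13110/14199 = 0.923304.
P(exactly one) = p₁(1−p₂) + (1−p₁)p₂ = 0.068999 + 0.092659 = 0.161658.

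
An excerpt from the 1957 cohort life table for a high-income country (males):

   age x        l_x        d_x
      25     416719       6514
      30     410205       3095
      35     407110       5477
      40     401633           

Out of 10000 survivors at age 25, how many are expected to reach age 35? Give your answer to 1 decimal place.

The relevant probability is 407110/416719 = 0.976941.
Expected number = 10000 × 0.976941 = 9769.4.

9769.4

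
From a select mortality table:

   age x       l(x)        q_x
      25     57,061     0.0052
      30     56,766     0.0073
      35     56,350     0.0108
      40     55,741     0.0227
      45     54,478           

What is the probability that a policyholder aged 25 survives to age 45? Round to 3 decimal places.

The conditional survival probability is l(45)/l(25) = 54,478/57,061 = 0.954733.

0.955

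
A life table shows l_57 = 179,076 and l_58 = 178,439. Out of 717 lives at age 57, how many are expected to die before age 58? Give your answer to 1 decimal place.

2.6

The relevant probability is 1 − 178,439/179,076 = 0.003557.
Expected number = 717 × 0.003557 = 2.6.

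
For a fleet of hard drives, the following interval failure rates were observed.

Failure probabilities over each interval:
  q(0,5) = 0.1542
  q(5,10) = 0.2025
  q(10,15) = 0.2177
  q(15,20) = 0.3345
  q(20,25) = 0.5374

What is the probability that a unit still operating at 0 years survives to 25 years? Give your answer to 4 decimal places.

0.1625

Survival from 0 to 25 is the product of surviving each interval: (1 − 0.1542) × (1 − 0.2025) × (1 − 0.2177) × (1 − 0.3345) × (1 − 0.5374).
= 0.8458 × 0.7975 × 0.7823 × 0.6655 × 0.4626 = 0.162452.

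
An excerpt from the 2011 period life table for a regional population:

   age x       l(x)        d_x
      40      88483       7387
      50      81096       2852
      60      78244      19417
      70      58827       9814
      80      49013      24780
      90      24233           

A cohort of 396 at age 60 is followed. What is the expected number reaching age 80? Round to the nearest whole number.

248

The relevant probability is 49013/78244 = 0.626412.
Expected number = 396 × 0.626412 = 248.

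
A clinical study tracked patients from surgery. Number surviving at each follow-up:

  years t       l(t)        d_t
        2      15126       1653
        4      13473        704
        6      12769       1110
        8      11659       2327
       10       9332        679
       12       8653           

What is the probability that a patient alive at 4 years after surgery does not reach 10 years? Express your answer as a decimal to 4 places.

0.3074

P(die before 10 | alive at 4) = 1 − l(10)/l(4) = 1 − 9332/13473 = (4141)/13473 = 0.307355.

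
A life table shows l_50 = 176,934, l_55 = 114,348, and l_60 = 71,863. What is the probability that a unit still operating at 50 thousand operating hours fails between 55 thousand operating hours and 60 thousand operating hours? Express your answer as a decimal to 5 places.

0.24012

This is the probability of reaching 55 but not 60, conditional on being operational at 50: (l_55 − l_60) / l_50.
= (114,348 − 71,863) / 176,934 = 42,485 / 176,934 = 0.240118.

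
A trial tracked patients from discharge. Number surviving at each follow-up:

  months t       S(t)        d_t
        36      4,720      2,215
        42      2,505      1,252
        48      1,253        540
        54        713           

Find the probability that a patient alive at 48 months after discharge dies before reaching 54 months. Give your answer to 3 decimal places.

P(die before 54 | alive at 48) = 1 − S(54)/S(48) = 1 − 713/1,253 = (540)/1,253 = 0.430966.

0.431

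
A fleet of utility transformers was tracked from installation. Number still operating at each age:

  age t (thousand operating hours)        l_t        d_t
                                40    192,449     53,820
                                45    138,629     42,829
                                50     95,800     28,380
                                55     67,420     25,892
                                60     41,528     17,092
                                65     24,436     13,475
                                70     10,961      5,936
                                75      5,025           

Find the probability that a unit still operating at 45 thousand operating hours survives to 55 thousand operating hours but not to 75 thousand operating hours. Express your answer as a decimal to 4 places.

This is the probability of reaching 55 but not 75, conditional on being operational at 45: (l_55 − l_75) / l_45.
= (67,420 − 5,025) / 138,629 = 62,395 / 138,629 = 0.450086.

0.4501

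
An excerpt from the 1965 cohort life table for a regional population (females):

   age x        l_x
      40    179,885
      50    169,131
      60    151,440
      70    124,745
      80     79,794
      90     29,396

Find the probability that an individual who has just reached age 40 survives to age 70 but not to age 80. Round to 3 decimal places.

0.250

This is the probability of reaching 70 but not 80, conditional on being alive at 40: (l_70 − l_80) / l_40.
= (124,745 − 79,794) / 179,885 = 44,951 / 179,885 = 0.249887.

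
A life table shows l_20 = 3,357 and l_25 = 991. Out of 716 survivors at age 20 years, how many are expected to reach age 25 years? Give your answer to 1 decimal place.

The relevant probability is 991/3,357 = 0.295204.
Expected number = 716 × 0.295204 = 211.4.

211.4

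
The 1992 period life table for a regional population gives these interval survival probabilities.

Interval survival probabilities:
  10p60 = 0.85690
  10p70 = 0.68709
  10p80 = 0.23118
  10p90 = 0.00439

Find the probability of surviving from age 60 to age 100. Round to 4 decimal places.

0.0006

40p60 = 0.85690 × 0.68709 × 0.23118 × 0.00439.
= 0.000598.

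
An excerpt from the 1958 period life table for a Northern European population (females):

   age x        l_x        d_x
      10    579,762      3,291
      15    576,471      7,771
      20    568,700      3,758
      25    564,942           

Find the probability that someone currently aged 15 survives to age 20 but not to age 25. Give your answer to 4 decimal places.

We want 5|5q15 = (l_20 − l_25)/l_15.
This is the probability of reaching 20 but not 25, conditional on being alive at 15: (l_20 − l_25) / l_15.
= (568,700 − 564,942) / 576,471 = 3,758 / 576,471 = 0.006519.

0.0065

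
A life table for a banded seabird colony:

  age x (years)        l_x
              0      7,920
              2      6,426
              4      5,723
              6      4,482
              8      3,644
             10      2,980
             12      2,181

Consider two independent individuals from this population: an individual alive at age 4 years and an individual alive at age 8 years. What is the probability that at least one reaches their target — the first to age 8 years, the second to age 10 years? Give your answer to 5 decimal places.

0.93381

p₁ = l_8/l_4 = 3,644/5,723 = 0.636729; p₂ = l_10/l_8 = 2,980/3,644 = 0.817783.
P(at least one) = 1 − (1−p₁)(1−p₂) = 1 − 0.363271 × 0.182217 = 0.933806.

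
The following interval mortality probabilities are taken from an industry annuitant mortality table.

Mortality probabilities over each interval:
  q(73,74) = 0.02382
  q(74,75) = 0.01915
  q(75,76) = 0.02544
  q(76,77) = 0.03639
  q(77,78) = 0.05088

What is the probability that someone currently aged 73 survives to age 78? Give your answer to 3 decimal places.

0.853

The overall survival probability is (1 − 0.02382) × (1 − 0.01915) × (1 − 0.02544) × (1 − 0.03639) × (1 − 0.05088).
= 0.97618 × 0.98085 × 0.97456 × 0.96361 × 0.94912 = 0.853421.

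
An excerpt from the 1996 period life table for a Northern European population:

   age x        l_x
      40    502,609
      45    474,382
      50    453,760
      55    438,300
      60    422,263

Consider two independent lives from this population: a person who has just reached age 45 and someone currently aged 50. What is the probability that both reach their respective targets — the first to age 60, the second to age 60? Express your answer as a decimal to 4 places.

p₁ = l_60/l_45 = 422,263/474,382 = 0.890133; p₂ = l_60/l_50 = 422,263/453,760 = 0.930587.
P(both) = p₁ × p₂ = 0.890133 × 0.930587 = 0.828346.

0.8283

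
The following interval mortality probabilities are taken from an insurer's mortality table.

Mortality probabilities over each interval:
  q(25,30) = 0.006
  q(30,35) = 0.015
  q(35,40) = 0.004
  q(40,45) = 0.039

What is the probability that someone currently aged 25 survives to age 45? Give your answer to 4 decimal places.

P(survive 25→45) = (1 − 0.006) × (1 − 0.015) × (1 − 0.004) × (1 − 0.039).
= 0.994 × 0.985 × 0.996 × 0.961 = 0.937142.

0.9371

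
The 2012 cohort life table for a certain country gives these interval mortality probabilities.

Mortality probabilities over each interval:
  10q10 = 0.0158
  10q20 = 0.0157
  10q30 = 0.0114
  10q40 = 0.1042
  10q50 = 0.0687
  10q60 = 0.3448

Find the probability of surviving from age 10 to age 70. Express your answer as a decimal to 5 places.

0.52349

Chaining the interval survival probabilities: (1 − 0.0158) × (1 − 0.0157) × (1 − 0.0114) × (1 − 0.1042) × (1 − 0.0687) × (1 − 0.3448).
= 0.9842 × 0.9843 × 0.9886 × 0.8958 × 0.9313 × 0.6552 = 0.523487.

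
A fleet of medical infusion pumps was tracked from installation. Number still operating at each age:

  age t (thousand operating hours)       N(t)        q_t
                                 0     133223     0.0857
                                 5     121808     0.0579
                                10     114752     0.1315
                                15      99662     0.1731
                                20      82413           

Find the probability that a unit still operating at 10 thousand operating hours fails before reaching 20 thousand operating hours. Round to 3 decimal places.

P(fail before 20 | operational at 10) = 1 − N(20)/N(10) = 1 − 82413/114752 = (32339)/114752 = 0.281816.

0.282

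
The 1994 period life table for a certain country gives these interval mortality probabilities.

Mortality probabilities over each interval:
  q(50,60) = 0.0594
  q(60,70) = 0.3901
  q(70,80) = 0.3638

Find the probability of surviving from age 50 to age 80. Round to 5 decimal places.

0.36497

The overall survival probability is (1 − 0.0594) × (1 − 0.3901) × (1 − 0.3638).
= 0.9406 × 0.6099 × 0.6362 = 0.364970.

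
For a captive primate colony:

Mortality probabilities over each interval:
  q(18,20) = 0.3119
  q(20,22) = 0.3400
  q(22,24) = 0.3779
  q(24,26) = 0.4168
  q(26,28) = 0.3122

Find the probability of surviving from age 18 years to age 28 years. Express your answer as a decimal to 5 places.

Survival from 18 to 28 is the product of surviving each interval: (1 − 0.3119) × (1 − 0.3400) × (1 − 0.3779) × (1 − 0.4168) × (1 − 0.3122).
= 0.6881 × 0.6600 × 0.6221 × 0.5832 × 0.6878 = 0.113328.

0.11333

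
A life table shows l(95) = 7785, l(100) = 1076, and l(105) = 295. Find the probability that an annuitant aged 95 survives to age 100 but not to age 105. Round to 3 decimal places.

This is the probability of reaching 100 but not 105, conditional on being alive at 95: (l(100) − l(105)) / l(95).
= (1076 − 295) / 7785 = 781 / 7785 = 0.100321.

0.100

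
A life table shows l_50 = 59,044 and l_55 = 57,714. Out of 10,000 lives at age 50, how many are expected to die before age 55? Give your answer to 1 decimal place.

The relevant probability is 1 − 57,714/59,044 = 0.022526.
Expected number = 10,000 × 0.022526 = 225.3.

225.3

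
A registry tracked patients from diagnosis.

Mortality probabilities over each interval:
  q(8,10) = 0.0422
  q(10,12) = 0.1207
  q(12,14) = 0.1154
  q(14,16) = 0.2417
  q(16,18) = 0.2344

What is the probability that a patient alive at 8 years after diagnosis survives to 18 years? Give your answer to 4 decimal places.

0.4325

The overall survival probability is (1 − 0.0422) × (1 − 0.1207) × (1 − 0.1154) × (1 − 0.2417) × (1 − 0.2344).
= 0.9578 × 0.8793 × 0.8846 × 0.7583 × 0.7656 = 0.432516.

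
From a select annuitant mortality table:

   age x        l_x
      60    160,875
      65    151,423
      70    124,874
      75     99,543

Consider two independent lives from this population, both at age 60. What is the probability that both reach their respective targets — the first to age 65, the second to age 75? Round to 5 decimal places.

0.58241

p₁ = l_65/l_60 = 151,423/160,875 = 0.941246; p₂ = l_75/l_60 = 99,543/160,875 = 0.618760.
P(both) = p₁ × p₂ = 0.941246 × 0.618760 = 0.582405.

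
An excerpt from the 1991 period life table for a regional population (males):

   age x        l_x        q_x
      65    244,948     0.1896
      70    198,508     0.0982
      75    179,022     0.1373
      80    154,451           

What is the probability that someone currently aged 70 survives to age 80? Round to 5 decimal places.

0.77806

The conditional survival probability is l_80/l_70 = 154,451/198,508 = 0.778059.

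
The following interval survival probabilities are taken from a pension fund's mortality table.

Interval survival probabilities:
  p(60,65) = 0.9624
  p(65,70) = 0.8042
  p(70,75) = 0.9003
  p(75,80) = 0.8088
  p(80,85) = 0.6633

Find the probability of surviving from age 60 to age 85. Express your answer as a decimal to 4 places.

P(survive 60→85) = 0.9624 × 0.8042 × 0.9003 × 0.8088 × 0.6633.
= 0.373816.

0.3738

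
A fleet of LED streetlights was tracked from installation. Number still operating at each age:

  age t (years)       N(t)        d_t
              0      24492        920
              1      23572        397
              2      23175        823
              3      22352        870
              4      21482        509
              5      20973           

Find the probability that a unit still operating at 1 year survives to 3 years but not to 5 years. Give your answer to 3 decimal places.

0.059

This is the probability of reaching 3 but not 5, conditional on being operational at 1: (N(3) − N(5)) / N(1).
= (22352 − 20973) / 23572 = 1379 / 23572 = 0.058502.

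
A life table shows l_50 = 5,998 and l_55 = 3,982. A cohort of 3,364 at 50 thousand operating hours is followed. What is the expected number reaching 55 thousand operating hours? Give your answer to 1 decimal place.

2233.3

The relevant probability is 3,982/5,998 = 0.663888.
Expected number = 3,364 × 0.663888 = 2233.3.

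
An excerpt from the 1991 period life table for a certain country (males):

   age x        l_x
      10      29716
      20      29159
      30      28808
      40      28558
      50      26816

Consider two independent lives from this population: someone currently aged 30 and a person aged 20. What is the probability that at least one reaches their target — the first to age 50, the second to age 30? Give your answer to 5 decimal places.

0.99917

p₁ = l_50/l_30 = 26816/28808 = 0.930853; p₂ = l_30/l_20 = 28808/29159 = 0.987963.
P(at least one) = 1 − (1−p₁)(1−p₂) = 1 − 0.069147 × 0.012037 = 0.999168.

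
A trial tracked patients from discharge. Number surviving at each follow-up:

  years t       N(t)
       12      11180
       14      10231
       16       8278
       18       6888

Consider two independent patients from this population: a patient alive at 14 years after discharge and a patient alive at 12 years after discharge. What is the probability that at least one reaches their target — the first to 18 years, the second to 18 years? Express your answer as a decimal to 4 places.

0.8746

p₁ = N(18)/N(14) = 6888/10231 = 0.673248; p₂ = N(18)/N(12) = 6888/11180 = 0.616100.
P(at least one) = 1 − (1−p₁)(1−p₂) = 1 − 0.326752 × 0.383900 = 0.874560.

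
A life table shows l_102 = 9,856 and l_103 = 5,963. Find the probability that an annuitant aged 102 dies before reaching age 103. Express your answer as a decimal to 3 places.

P(die before 103 | alive at 102) = 1 − l_103/l_102 = 1 − 5,963/9,856 = (3,893)/9,856 = 0.394988.

0.395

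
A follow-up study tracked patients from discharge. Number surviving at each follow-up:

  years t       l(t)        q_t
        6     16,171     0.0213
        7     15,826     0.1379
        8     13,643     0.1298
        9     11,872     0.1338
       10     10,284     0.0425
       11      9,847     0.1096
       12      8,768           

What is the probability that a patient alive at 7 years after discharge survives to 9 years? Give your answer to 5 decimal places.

0.75016

The conditional survival probability is l(9)/l(7) = 11,872/15,826 = 0.750158.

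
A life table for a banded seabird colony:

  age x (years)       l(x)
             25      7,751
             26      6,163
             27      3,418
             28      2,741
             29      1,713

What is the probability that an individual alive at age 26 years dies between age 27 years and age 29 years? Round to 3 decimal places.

0.277

This is the probability of reaching 27 but not 29, conditional on being alive at 26: (l(27) − l(29)) / l(26).
= (3,418 − 1,713) / 6,163 = 1,705 / 6,163 = 0.276651.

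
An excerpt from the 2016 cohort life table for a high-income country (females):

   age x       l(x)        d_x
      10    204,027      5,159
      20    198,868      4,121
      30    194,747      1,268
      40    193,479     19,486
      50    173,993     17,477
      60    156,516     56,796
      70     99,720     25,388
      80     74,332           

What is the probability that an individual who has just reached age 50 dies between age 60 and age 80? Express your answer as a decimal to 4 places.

0.4723

This is the probability of reaching 60 but not 80, conditional on being alive at 50: (l(60) − l(80)) / l(50).
= (156,516 − 74,332) / 173,993 = 82,184 / 173,993 = 0.472341.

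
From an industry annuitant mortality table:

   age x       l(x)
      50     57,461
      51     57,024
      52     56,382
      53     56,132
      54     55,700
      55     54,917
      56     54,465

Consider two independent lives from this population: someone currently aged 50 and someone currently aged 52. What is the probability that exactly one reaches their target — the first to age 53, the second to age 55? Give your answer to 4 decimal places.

0.0479

p₁ = l(53)/l(50) = 56,132/57,461 = 0.976871; p₂ = l(55)/l(52) = 54,917/56,382 = 0.974017.
P(exactly one) = p₁(1−p₂) + (1−p₁)p₂ = 0.025382 + 0.022528 = 0.047910.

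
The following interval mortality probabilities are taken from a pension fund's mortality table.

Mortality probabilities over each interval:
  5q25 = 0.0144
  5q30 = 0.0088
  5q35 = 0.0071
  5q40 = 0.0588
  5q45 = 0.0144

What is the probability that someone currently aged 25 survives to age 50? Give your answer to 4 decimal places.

The overall survival probability is (1 − 0.0144) × (1 − 0.0088) × (1 − 0.0071) × (1 − 0.0588) × (1 − 0.0144).
= 0.9856 × 0.9912 × 0.9929 × 0.9412 × 0.9856 = 0.899809.

0.8998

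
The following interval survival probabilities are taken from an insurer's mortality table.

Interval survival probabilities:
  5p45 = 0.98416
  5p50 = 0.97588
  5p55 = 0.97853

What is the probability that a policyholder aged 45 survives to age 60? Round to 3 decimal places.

The overall survival probability is 0.98416 × 0.97588 × 0.97853.
= 0.939802.

0.940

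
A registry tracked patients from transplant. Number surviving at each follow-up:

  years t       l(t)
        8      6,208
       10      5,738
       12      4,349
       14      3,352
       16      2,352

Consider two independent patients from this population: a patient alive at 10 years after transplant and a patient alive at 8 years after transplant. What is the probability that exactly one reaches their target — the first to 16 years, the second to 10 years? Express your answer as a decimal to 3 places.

0.576

p₁ = l(16)/l(10) = 2,352/5,738 = 0.409899; p₂ = l(10)/l(8) = 5,738/6,208 = 0.924291.
P(exactly one) = p₁(1−p₂) + (1−p₁)p₂ = 0.031033 + 0.545425 = 0.576458.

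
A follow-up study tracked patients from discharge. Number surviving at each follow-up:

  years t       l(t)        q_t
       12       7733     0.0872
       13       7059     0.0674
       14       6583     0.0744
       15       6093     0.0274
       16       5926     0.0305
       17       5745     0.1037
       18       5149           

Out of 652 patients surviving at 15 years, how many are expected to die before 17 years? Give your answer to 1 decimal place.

The relevant probability is 1 − 5745/6093 = 0.057115.
Expected number = 652 × 0.057115 = 37.2.

37.2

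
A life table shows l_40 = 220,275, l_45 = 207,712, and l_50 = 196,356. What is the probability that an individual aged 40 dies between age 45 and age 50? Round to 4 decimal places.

This is the probability of reaching 45 but not 50, conditional on being alive at 40: (l_45 − l_50) / l_40.
= (207,712 − 196,356) / 220,275 = 11,356 / 220,275 = 0.051554.

0.0516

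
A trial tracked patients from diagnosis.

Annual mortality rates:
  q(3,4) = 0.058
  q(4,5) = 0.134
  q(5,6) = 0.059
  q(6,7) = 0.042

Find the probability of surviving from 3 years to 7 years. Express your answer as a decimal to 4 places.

The overall survival probability is (1 − 0.058) × (1 − 0.134) × (1 − 0.059) × (1 − 0.042).
= 0.942 × 0.866 × 0.941 × 0.958 = 0.735401.

0.7354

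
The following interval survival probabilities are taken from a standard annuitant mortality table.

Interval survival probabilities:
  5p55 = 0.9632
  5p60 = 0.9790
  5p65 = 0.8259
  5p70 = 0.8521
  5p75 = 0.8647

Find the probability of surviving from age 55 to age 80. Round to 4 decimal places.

0.5738

The overall survival probability is 0.9632 × 0.9790 × 0.8259 × 0.8521 × 0.8647.
= 0.573829.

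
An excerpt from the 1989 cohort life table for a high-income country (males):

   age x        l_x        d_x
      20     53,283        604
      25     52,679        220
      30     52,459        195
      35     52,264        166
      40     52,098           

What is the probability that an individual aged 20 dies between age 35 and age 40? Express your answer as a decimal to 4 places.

This is the probability of reaching 35 but not 40, conditional on being alive at 20: (l_35 − l_40) / l_20.
= (52,264 − 52,098) / 53,283 = 166 / 53,283 = 0.003115.

0.0031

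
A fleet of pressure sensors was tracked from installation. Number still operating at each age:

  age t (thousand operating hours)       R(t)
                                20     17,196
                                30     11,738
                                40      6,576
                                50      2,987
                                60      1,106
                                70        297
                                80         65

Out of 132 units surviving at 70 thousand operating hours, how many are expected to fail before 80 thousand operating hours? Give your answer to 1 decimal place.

The relevant probability is 1 − 65/297 = 0.781145.
Expected number = 132 × 0.781145 = 103.1.

103.1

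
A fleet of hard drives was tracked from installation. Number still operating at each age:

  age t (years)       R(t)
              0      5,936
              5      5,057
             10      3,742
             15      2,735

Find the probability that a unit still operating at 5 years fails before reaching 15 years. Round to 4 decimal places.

P(fail before 15 | operational at 5) = 1 − R(15)/R(5) = 1 − 2,735/5,057 = (2,322)/5,057 = 0.459166.

0.4592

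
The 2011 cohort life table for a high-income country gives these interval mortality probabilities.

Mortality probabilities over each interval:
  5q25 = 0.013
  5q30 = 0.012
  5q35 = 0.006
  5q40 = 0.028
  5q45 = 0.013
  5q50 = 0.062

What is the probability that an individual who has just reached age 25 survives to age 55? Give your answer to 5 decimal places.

0.87226

Chaining the interval survival probabilities: (1 − 0.013) × (1 − 0.012) × (1 − 0.006) × (1 − 0.028) × (1 − 0.013) × (1 − 0.062).
= 0.987 × 0.988 × 0.994 × 0.972 × 0.987 × 0.938 = 0.872262.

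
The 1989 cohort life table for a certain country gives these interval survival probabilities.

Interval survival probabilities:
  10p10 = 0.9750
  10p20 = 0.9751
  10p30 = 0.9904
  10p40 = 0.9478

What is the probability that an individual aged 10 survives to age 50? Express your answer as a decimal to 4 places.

0.8924

The overall survival probability is 0.9750 × 0.9751 × 0.9904 × 0.9478.
= 0.892444.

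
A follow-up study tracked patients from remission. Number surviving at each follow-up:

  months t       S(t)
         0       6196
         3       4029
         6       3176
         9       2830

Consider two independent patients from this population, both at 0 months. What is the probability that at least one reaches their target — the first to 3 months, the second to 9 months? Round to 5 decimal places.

0.81000

p₁ = S(3)/S(0) = 4029/6196 = 0.650258; p₂ = S(9)/S(0) = 2830/6196 = 0.456746.
P(at least one) = 1 − (1−p₁)(1−p₂) = 1 − 0.349742 × 0.543254 = 0.810001.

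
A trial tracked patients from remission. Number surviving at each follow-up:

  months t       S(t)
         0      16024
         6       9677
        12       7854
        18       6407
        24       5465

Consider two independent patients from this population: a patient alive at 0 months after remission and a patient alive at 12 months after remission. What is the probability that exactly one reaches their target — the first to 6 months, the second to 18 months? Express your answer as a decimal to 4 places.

p₁ = S(6)/S(0) = 9677/16024 = 0.603907; p₂ = S(18)/S(12) = 6407/7854 = 0.815763.
P(exactly one) = p₁(1−p₂) + (1−p₁)p₂ = 0.111262 + 0.323118 = 0.434380.

0.4344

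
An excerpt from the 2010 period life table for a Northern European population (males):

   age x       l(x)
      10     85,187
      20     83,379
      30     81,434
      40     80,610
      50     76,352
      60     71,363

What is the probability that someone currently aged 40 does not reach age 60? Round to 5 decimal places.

0.11471

P(die before 60 | alive at 40) = 1 − l(60)/l(40) = 1 − 71,363/80,610 = (9,247)/80,610 = 0.114713.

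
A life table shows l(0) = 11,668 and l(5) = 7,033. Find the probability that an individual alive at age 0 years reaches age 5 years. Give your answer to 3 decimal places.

The conditional survival probability is l(5)/l(0) = 7,033/11,668 = 0.602760.

0.603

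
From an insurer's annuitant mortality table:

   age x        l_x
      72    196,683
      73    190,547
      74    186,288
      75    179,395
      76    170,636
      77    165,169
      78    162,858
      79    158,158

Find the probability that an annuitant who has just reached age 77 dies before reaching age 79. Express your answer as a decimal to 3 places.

P(die before 79 | alive at 77) = 1 − l_79/l_77 = 1 − 158,158/165,169 = (7,011)/165,169 = 0.042447.

0.042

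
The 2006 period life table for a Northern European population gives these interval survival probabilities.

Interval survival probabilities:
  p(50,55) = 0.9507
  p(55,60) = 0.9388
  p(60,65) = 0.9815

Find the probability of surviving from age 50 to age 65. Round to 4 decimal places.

0.8760

P(survive 50→65) = 0.9507 × 0.9388 × 0.9815.
= 0.876006.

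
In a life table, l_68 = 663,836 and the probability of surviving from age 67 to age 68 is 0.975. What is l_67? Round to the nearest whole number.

680857

l_67 = l_68 / p = 663,836 / 0.975 = 680857.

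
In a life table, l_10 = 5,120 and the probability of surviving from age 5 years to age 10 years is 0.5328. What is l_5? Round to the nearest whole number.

l_5 = l_10 / p = 5,120 / 0.5328 = 9610.

9610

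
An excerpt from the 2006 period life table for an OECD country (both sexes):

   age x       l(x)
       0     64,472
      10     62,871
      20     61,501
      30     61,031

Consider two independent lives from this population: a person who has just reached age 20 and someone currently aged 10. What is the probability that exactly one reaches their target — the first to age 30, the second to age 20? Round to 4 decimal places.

0.0291

p₁ = l(30)/l(20) = 61,031/61,501 = 0.992358; p₂ = l(20)/l(10) = 61,501/62,871 = 0.978209.
P(exactly one) = p₁(1−p₂) + (1−p₁)p₂ = 0.021624 + 0.007475 = 0.029100.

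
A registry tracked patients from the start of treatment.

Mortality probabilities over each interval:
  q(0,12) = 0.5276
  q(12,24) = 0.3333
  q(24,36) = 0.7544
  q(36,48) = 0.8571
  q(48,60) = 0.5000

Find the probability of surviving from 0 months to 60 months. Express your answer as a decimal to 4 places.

0.0055

The overall survival probability is (1 − 0.5276) × (1 − 0.3333) × (1 − 0.7544) × (1 − 0.8571) × (1 − 0.5000).
= 0.4724 × 0.6667 × 0.2456 × 0.1429 × 0.5000 = 0.005527.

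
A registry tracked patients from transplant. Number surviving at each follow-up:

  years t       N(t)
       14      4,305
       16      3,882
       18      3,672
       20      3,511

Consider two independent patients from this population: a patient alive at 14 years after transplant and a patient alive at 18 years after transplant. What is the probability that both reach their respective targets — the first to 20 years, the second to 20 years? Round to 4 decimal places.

p₁ = N(20)/N(14) = 3,511/4,305 = 0.815563; p₂ = N(20)/N(18) = 3,511/3,672 = 0.956155.
P(both) = p₁ × p₂ = 0.815563 × 0.956155 = 0.779805.

0.7798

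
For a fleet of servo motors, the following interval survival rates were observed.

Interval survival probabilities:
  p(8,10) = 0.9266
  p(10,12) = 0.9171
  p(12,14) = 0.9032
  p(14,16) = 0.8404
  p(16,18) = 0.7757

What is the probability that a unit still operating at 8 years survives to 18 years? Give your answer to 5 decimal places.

Chaining the interval survival probabilities: 0.9266 × 0.9171 × 0.9032 × 0.8404 × 0.7757.
= 0.500349.

0.50035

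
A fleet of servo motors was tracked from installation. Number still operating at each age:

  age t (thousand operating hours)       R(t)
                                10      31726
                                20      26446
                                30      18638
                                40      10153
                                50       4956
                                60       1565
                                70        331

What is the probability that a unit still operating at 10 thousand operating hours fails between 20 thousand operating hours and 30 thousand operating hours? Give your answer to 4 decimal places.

This is the probability of reaching 20 but not 30, conditional on being operational at 10: (R(20) − R(30)) / R(10).
= (26446 − 18638) / 31726 = 7808 / 31726 = 0.246107.

0.2461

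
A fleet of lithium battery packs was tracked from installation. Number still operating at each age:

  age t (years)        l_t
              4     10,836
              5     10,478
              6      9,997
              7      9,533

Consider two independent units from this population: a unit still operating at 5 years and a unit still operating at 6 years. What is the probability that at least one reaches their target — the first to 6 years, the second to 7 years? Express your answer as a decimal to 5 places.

0.99787

p₁ = l_6/l_5 = 9,997/10,478 = 0.954094; p₂ = l_7/l_6 = 9,533/9,997 = 0.953586.
P(at least one) = 1 − (1−p₁)(1−p₂) = 1 − 0.045906 × 0.046414 = 0.997869.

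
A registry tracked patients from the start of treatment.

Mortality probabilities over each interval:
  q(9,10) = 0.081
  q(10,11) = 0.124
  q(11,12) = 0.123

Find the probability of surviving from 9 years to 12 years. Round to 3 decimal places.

The overall survival probability is (1 − 0.081) × (1 − 0.124) × (1 − 0.123).
= 0.919 × 0.876 × 0.877 = 0.706024.

0.706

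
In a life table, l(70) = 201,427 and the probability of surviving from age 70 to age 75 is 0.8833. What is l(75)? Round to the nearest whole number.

177920

l(75) = l(70) × p = 201,427 × 0.8833 = 177920.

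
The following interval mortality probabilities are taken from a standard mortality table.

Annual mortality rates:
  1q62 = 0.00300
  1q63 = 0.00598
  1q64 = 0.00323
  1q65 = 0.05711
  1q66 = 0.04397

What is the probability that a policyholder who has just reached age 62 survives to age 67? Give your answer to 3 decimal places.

Survival from 62 to 67 is the product of surviving each interval: (1 − 0.00300) × (1 − 0.00598) × (1 − 0.00323) × (1 − 0.05711) × (1 − 0.04397).
= 0.99700 × 0.99402 × 0.99677 × 0.94289 × 0.95603 = 0.890467.

0.890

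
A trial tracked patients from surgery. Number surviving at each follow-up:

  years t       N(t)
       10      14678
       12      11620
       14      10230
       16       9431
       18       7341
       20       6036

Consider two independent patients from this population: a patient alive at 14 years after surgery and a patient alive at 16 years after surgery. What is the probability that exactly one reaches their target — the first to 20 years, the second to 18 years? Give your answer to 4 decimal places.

0.4499

p₁ = N(20)/N(14) = 6036/10230 = 0.590029; p₂ = N(18)/N(16) = 7341/9431 = 0.778390.
P(exactly one) = p₁(1−p₂) + (1−p₁)p₂ = 0.130756 + 0.319117 = 0.449874.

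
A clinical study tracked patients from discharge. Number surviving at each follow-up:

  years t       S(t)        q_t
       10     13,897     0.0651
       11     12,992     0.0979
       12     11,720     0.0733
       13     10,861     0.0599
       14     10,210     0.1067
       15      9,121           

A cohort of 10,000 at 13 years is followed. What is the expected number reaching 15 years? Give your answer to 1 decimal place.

8397.9

The relevant probability is 9,121/10,861 = 0.839794.
Expected number = 10,000 × 0.839794 = 8397.9.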